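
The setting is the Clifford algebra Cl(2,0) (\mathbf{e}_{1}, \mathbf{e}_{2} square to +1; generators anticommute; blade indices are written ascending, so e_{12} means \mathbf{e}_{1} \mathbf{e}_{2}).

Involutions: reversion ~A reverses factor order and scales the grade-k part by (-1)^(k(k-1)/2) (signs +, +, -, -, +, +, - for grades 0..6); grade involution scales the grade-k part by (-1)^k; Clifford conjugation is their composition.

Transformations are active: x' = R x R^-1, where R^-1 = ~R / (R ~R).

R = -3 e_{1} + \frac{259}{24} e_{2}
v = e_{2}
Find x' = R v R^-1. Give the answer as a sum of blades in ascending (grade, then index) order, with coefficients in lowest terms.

~R = -3 e_{1} + \frac{259}{24} e_{2}, and R ~R = \frac{72265}{576}, so R^-1 = ~R / (\frac{72265}{576}).
R v = \frac{259}{24} - 3 e_{12}
Answer: -\frac{37296}{72265} e_{1} + \frac{61897}{72265} e_{2}


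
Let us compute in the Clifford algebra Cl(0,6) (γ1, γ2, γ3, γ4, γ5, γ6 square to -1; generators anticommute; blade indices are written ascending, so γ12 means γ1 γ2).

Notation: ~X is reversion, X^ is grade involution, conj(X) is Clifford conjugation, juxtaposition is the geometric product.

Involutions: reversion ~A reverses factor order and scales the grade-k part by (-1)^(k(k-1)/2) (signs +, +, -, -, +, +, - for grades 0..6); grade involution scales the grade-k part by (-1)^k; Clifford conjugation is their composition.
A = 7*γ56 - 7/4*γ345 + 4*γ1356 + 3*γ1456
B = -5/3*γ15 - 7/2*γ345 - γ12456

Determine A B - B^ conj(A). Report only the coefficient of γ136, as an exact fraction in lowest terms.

first term: 49/8 + 3*γ2 - 35/3*γ16 - 20/3*γ36 - 5*γ46 + 7*γ124 + 35/12*γ134 - 21/2*γ136 + 14*γ146 - 4*γ234 - 49/2*γ346 - 7/4*γ1236
second term: -49/8 - 3*γ2 - 35/3*γ16 - 20/3*γ36 - 5*γ46 + 7*γ124 - 35/12*γ134 + 21/2*γ136 - 14*γ146 - 4*γ234 + 49/2*γ346 - 7/4*γ1236
Answer: -21


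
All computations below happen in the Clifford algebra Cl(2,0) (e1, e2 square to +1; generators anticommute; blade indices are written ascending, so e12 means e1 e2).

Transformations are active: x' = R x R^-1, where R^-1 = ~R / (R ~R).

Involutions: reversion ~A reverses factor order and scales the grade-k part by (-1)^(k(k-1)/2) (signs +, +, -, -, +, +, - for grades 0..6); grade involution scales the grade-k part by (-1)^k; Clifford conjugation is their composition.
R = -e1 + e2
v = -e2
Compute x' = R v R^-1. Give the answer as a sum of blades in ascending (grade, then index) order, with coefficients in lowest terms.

~R = -e1 + e2, and R ~R = 2, so R^-1 = ~R / (2).
R v = -1 + e12
Answer: e1


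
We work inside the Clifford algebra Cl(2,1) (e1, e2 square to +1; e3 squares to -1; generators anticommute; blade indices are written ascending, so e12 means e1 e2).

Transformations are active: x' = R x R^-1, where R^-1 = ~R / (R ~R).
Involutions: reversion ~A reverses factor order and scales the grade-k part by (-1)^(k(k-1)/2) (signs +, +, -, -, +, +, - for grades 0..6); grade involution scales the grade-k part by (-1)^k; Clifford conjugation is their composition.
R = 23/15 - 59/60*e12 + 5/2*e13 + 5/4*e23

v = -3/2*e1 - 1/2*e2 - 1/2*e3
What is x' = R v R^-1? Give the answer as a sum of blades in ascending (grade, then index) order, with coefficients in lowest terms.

~R = 23/15 + 59/60*e12 - 5/2*e13 - 5/4*e23, and R ~R = -809/180, so R^-1 = ~R / (-809/180).
R v = -67/120*e1 - 97/60*e2 + 433/120*e3 - 2/15*e123
Answer: 14617/8090*e1 + 14169/8090*e2 - 3269/1618*e3


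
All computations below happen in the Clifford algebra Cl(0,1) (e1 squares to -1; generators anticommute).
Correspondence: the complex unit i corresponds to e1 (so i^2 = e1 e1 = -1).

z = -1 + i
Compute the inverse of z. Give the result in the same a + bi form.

In blades: z = -1 + e1.
With qbar = -1 - e1 (scalar fixed, mapped units negated), z qbar = 2 (the sum of squared coefficients), so z^-1 = qbar / (2) = -1/2 - 1/2*e1; translating back:
Answer: -1/2 - 1/2*i


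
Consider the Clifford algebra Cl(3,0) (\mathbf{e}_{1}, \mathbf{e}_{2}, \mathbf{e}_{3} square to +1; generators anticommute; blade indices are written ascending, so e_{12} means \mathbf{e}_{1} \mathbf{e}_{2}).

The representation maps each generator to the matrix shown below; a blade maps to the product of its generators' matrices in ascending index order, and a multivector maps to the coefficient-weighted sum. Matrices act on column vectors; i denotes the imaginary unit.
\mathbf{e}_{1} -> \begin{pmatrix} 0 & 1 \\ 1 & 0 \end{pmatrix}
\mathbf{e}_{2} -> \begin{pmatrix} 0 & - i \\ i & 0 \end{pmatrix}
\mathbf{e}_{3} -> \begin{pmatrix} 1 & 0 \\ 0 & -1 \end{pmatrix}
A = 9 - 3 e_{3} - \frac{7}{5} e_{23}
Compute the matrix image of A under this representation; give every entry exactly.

Bivector images (products of the table entries): rho(e_{23}) = rho(\mathbf{e}_{2})rho(\mathbf{e}_{3}) = \begin{pmatrix} 0 & i \\ i & 0 \end{pmatrix}.
M = (9)*1 + (-3)*rho(e_{3}) + (-\frac{7}{5})*rho(e_{23}), summed entrywise (1 is the identity matrix):
Answer: \begin{pmatrix} 6 & - \frac{7 i}{5} \\ - \frac{7 i}{5} & 12 \end{pmatrix}


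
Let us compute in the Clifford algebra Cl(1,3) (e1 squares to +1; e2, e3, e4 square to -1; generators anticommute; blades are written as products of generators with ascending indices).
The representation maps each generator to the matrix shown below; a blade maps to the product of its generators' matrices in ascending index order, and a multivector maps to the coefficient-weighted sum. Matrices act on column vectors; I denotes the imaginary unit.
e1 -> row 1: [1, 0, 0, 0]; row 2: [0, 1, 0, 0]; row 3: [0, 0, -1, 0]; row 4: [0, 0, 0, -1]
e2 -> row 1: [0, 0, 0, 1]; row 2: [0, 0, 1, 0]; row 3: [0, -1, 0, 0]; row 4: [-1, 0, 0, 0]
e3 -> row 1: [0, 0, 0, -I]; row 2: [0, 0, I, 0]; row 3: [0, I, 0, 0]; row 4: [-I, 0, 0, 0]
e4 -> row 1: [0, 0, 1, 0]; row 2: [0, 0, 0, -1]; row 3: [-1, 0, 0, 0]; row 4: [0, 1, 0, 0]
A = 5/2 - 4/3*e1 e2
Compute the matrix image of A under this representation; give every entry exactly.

Bivector images (products of the table entries): rho(e1 e2) = rho(e1)rho(e2) = row 1: [0, 0, 0, 1]; row 2: [0, 0, 1, 0]; row 3: [0, 1, 0, 0]; row 4: [1, 0, 0, 0].
M = (5/2)*1 + (-4/3)*rho(e1 e2), summed entrywise (1 is the identity matrix):
Answer: row 1: [5/2, 0, 0, -4/3]; row 2: [0, 5/2, -4/3, 0]; row 3: [0, -4/3, 5/2, 0]; row 4: [-4/3, 0, 0, 5/2]


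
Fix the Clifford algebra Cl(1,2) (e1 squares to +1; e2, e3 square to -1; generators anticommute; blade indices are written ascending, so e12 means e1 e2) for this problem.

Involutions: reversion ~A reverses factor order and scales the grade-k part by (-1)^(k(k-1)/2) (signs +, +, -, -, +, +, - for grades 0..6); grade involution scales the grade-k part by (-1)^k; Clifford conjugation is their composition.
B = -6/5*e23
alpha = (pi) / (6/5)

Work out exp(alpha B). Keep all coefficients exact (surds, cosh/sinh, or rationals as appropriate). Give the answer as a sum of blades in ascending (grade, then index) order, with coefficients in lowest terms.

B^2 = (-6/5)^2*(e23)^2 = 36/25*(-1) = -36/25 (a basis 2-blade squares to minus the product of its generators' squares).
B^2 = -36/25 — the series telescopes trigonometrically here: l = 6/5, alpha*l = pi, so exp(alpha B) = cos(pi) + (sin(pi)/(6/5))*B = -1 + (0)*B.
Answer: -1


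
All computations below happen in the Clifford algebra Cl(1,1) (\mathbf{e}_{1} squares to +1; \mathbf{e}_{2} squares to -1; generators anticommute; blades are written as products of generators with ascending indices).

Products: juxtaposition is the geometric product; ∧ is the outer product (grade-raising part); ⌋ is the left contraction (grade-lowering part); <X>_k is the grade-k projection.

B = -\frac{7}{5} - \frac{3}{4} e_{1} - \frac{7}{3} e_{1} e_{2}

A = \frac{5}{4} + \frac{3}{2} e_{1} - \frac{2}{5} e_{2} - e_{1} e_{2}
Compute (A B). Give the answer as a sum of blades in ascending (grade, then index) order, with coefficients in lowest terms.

step 1: -\frac{13}{24} - \frac{101}{48} e_{1} - \frac{369}{100} e_{2} - \frac{109}{60} e_{1} e_{2}
Answer: -\frac{13}{24} - \frac{101}{48} e_{1} - \frac{369}{100} e_{2} - \frac{109}{60} e_{1} e_{2}


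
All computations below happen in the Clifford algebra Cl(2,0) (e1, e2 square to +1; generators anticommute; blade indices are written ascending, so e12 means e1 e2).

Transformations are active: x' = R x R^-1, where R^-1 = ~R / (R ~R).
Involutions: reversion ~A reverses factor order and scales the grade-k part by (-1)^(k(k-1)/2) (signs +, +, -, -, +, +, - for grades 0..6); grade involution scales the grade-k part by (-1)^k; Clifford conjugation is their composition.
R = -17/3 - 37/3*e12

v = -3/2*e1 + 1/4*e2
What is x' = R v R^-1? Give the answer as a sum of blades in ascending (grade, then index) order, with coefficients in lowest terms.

~R = -17/3 + 37/3*e12, and R ~R = 1658/9, so R^-1 = ~R / (1658/9).
R v = 65/12*e1 - 239/12*e2
Answer: 3869/3316*e1 + 1617/1658*e2


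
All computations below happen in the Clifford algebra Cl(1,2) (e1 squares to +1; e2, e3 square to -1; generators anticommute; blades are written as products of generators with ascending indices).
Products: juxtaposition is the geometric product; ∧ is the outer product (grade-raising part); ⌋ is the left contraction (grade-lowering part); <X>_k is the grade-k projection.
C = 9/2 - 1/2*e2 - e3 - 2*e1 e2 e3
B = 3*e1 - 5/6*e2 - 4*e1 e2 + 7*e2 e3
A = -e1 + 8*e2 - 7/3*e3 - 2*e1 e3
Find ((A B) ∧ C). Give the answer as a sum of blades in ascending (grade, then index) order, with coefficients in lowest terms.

step 1: 11/3 - 32*e1 - 37/3*e2 - 50*e3 - 223/6*e1 e2 + 7*e1 e3 + 109/18*e2 e3 + 2/3*e1 e2 e3
step 2: 33/2 - 144*e1 - 172/3*e2 - 686/3*e3 - 605/4*e1 e2 + 127/2*e1 e3 + 175/12*e2 e3 + 109/3*e1 e2 e3
Answer: 33/2 - 144*e1 - 172/3*e2 - 686/3*e3 - 605/4*e1 e2 + 127/2*e1 e3 + 175/12*e2 e3 + 109/3*e1 e2 e3


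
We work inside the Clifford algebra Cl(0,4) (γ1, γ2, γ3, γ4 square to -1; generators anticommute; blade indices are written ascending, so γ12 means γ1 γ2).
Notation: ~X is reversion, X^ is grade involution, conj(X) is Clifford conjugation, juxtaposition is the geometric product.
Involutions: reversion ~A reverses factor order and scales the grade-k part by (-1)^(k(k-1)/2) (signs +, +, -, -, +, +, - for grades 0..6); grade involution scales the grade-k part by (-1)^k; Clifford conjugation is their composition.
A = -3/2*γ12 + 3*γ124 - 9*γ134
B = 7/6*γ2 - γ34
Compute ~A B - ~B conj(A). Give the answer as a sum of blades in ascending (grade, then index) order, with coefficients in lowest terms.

first term: 29/4*γ1 - 7/2*γ14 + 3*γ123 + 9*γ1234
second term: 43/4*γ1 + 7/2*γ14 - 3*γ123 + 12*γ1234
Answer: -7/2*γ1 - 7*γ14 + 6*γ123 - 3*γ1234


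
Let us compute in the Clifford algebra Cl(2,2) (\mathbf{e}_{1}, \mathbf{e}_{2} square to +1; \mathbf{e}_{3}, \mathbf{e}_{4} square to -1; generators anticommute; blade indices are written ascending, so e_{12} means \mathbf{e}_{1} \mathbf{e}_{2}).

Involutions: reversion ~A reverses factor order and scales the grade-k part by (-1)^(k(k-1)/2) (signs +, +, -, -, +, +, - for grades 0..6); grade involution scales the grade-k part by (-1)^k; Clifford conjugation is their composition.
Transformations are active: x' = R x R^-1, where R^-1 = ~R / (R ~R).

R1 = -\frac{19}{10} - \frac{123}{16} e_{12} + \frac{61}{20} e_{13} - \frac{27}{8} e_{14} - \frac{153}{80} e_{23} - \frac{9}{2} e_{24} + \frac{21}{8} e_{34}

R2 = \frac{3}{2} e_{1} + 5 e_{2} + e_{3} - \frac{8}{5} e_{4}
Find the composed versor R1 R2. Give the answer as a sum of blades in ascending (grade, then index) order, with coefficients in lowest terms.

Distribute over the terms of R2 (each basis-blade product reordered to ascending indices, repeated generators contracted through their squares):
R1 (\frac{3}{2} e_{1}) = -\frac{57}{20} e_{1} + \frac{369}{32} e_{2} - \frac{183}{40} e_{3} + \frac{81}{16} e_{4} - \frac{459}{160} e_{123} - \frac{27}{4} e_{124} + \frac{63}{16} e_{134}
R1 (5 e_{2}) = -\frac{615}{16} e_{1} - \frac{19}{2} e_{2} + \frac{153}{16} e_{3} + \frac{45}{2} e_{4} - \frac{61}{4} e_{123} + \frac{135}{8} e_{124} + \frac{105}{8} e_{234}
R1 (e_{3}) = -\frac{61}{20} e_{1} + \frac{153}{80} e_{2} - \frac{19}{10} e_{3} + \frac{21}{8} e_{4} - \frac{123}{16} e_{123} + \frac{27}{8} e_{134} + \frac{9}{2} e_{234}
R1 (-\frac{8}{5} e_{4}) = -\frac{27}{5} e_{1} - \frac{36}{5} e_{2} + \frac{21}{5} e_{3} + \frac{76}{25} e_{4} + \frac{123}{10} e_{124} - \frac{122}{25} e_{134} + \frac{153}{50} e_{234}
Summing the partial products and collecting blades:
Answer: -\frac{3979}{80} e_{1} - \frac{521}{160} e_{2} + \frac{583}{80} e_{3} + \frac{13291}{400} e_{4} - \frac{4129}{160} e_{123} + \frac{897}{40} e_{124} + \frac{973}{400} e_{134} + \frac{4137}{200} e_{234}


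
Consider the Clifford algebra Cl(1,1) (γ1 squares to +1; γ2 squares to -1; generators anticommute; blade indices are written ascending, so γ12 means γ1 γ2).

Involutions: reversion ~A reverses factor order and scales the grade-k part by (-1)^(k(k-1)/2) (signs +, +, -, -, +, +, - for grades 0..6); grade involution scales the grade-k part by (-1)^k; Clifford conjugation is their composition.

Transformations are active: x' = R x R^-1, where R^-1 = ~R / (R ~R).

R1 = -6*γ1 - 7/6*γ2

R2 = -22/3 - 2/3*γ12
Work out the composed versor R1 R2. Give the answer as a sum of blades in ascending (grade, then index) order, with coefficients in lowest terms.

Distribute over the terms of R1 (each basis-blade product reordered to ascending indices, repeated generators contracted through their squares):
(-6*γ1) R2 = 44*γ1 + 4*γ2
(-7/6*γ2) R2 = 7/9*γ1 + 77/9*γ2
Summing the partial products and collecting blades:
Answer: 403/9*γ1 + 113/9*γ2


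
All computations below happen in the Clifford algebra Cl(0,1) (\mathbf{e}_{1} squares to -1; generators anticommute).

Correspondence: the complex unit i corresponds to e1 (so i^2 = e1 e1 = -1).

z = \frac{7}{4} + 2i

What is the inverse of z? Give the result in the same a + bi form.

In blades: z = \frac{7}{4} + 2 e_{1}.
With qbar = \frac{7}{4} - 2 e_{1} (scalar fixed, mapped units negated), z qbar = \frac{113}{16} (the sum of squared coefficients), so z^-1 = qbar / (\frac{113}{16}) = \frac{28}{113} - \frac{32}{113} e_{1}; translating back:
Answer: \frac{28}{113} - \frac{32}{113}i


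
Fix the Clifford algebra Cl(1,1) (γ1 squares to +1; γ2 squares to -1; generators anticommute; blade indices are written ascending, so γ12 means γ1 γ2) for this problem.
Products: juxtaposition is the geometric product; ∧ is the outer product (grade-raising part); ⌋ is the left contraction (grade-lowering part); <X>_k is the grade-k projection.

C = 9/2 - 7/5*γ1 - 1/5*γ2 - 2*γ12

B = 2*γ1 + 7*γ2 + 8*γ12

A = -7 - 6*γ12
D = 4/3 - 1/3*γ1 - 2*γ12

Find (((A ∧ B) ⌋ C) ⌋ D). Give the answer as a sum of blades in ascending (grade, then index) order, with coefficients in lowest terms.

step 1: -14*γ1 - 49*γ2 - 56*γ12
step 2: 609/5 + 98*γ1 + 28*γ2
step 3: 1946/15 - 483/5*γ1 - 196*γ2 - 1218/5*γ12
Answer: 1946/15 - 483/5*γ1 - 196*γ2 - 1218/5*γ12


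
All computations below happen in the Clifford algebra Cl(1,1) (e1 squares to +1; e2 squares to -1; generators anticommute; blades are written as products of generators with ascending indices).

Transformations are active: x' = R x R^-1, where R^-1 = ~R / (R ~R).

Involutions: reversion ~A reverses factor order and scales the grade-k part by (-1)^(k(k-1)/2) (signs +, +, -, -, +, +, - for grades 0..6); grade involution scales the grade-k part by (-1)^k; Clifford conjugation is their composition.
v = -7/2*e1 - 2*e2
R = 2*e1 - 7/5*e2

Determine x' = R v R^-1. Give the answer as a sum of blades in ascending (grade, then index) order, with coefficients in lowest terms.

~R = 2*e1 - 7/5*e2, and R ~R = 51/25, so R^-1 = ~R / (51/25).
R v = -49/5 - 89/10*e1 e2
Answer: -1603/102*e1 + 788/51*e2


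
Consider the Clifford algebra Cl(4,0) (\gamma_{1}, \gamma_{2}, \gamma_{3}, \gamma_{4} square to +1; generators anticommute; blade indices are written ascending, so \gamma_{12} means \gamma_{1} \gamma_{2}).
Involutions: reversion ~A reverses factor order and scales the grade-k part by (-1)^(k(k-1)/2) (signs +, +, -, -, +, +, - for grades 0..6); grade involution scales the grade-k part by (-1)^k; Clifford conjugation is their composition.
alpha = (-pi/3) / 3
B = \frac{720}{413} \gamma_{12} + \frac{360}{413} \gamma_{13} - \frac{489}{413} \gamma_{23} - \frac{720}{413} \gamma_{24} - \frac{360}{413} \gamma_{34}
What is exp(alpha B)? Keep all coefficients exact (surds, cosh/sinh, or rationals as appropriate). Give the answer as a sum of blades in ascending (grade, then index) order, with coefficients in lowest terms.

B^2 term by term: the squares give (\frac{720}{413})^2*(\gamma_{12})^2 + (\frac{360}{413})^2*(\gamma_{13})^2 + (-\frac{489}{413})^2*(\gamma_{23})^2 + (-\frac{720}{413})^2*(\gamma_{24})^2 + (-\frac{360}{413})^2*(\gamma_{34})^2 = \frac{518400}{170569}*(-1) + \frac{129600}{170569}*(-1) + \frac{239121}{170569}*(-1) + \frac{518400}{170569}*(-1) + \frac{129600}{170569}*(-1) = -9 (each basis 2-blade squares to minus the product of its generators' squares); cross terms between blades sharing an index anticommute and cancel; the commuting (index-disjoint) pairs give grade-4 terms 2*c*c'*(blade product), which cancel blade by blade — \gamma_{1234}: -\frac{518400}{170569} + \frac{518400}{170569} = 0 — confirming B is simple. So B^2 = -9.
B^2 = -9 — since the square is negative, the closed form is circular: l = 3, alpha*l = - \frac{\pi}{3}, so exp(alpha B) = cos(- \frac{\pi}{3}) + (sin(- \frac{\pi}{3})/3)*B = \frac{1}{2} + (- \frac{\sqrt{3}}{6})*B.
Answer: \frac{1}{2} - \frac{120 \sqrt{3}}{413} \gamma_{12} - \frac{60 \sqrt{3}}{413} \gamma_{13} + \frac{163 \sqrt{3}}{826} \gamma_{23} + \frac{120 \sqrt{3}}{413} \gamma_{24} + \frac{60 \sqrt{3}}{413} \gamma_{34}


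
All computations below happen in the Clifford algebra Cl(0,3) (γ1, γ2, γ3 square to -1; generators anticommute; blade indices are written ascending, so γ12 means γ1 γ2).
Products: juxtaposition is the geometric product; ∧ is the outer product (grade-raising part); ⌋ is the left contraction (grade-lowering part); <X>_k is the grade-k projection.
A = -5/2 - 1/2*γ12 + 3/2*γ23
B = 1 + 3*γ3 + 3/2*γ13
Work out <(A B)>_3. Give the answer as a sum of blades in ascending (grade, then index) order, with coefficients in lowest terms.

step 1: -5/2 - 9/2*γ2 - 15/2*γ3 - 11/4*γ12 - 15/4*γ13 + 3/4*γ23 - 3/2*γ123
step 2: -3/2*γ123
Answer: -3/2*γ123


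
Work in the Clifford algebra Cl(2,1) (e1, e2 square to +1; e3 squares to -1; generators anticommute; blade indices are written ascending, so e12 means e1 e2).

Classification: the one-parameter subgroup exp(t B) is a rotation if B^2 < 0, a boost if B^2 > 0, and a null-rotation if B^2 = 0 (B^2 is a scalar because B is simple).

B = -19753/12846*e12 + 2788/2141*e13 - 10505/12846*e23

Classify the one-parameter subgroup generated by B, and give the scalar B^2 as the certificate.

B^2 term by term: the squares give (-19753/12846)^2*(e12)^2 + (2788/2141)^2*(e13)^2 + (-10505/12846)^2*(e23)^2 = 390181009/165019716*(-1) + 7772944/4583881*(+1) + 110355025/165019716*(+1) = 0 (each basis 2-blade squares to minus the product of its generators' squares); cross terms between blades sharing an index anticommute and cancel. So B^2 = 0.
Answer: null-rotation, certificate B^2 = 0. No conjugation can change B^2 = 0; the sign gives the class.


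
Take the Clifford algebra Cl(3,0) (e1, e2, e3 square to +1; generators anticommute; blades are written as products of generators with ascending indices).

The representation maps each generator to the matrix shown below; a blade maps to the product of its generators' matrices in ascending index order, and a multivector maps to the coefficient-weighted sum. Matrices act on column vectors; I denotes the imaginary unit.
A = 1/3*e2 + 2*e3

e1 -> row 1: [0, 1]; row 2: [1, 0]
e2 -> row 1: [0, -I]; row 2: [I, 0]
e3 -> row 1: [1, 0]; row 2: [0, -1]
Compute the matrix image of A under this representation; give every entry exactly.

M = (1/3)*rho(e2) + (2)*rho(e3), summed entrywise:
Answer: row 1: [2, -I/3]; row 2: [I/3, -2]


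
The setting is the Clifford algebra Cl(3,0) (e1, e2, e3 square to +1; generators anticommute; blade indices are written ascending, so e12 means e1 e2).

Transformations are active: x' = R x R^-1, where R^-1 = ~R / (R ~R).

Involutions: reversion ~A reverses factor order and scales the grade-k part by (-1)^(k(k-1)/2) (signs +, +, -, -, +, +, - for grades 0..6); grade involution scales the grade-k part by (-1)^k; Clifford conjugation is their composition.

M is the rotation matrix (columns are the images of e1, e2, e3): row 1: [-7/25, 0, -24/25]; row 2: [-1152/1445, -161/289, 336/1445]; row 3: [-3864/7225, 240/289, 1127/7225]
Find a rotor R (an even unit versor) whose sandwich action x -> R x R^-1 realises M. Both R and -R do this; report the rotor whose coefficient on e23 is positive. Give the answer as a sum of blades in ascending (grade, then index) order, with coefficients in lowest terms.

Method: write R = a + b12*e12 + b13*e13 + b23*e23 with a^2 + b12^2 + b13^2 + b23^2 = 1 (so R^-1 = ~R). Expanding the columns R e_j ~R gives tr M = 4a^2 - 1 and, from the antisymmetric part, M21 - M12 = -4a*b12, M13 - M31 = 4a*b13, M32 - M23 = -4a*b23.
Here tr M = -4921/7225, so a^2 = (1 + tr M)/4 = 576/7225 and a = ±24/85. Taking a = 24/85: M21 - M12 = -1152/1445, M13 - M31 = -3072/7225, M32 - M23 = 864/1445, giving b12 = 12/17, b13 = -32/85, b23 = -9/17, i.e. R = 24/85 + 12/17*e12 - 32/85*e13 - 9/17*e23.
Its e23 coefficient is negative, so report the other preimage -R.
Answer: -24/85 - 12/17*e12 + 32/85*e13 + 9/17*e23. Uniqueness: Spin(3) -> SO(3) maps R and -R to the same rotation of trace -4921/7225; fixing the sign of the e23 coefficient removes the ambiguity.


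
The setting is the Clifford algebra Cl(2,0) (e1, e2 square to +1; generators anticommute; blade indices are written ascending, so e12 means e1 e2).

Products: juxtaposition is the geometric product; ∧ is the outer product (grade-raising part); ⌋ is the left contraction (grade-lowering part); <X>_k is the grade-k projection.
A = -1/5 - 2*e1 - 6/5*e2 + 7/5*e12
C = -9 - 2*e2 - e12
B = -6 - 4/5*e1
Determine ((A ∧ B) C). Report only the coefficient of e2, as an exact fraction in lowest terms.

step 1: 6/5 + 304/25*e1 + 36/5*e2 - 234/25*e12
step 2: -864/25 - 2088/25*e1 - 1984/25*e2 + 1468/25*e12
Answer: -1984/25


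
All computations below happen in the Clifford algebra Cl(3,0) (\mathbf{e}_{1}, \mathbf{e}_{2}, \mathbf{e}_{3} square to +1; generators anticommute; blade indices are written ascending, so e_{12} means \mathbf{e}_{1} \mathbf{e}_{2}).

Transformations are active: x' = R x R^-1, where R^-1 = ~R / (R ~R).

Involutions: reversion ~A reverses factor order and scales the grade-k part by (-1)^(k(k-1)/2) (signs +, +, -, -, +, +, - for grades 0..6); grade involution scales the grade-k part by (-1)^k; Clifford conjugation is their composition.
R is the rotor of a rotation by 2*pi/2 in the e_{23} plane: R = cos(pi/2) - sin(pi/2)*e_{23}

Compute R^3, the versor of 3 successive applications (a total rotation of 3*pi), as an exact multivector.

Rotor phase runs at HALF the rotation angle; powers of one rotor simply add phase, so after 3 steps in e_{23} the phase is 3*pi/2 = \frac{3 \pi}{2} and R^3 = cos(\frac{3 \pi}{2}) - sin(\frac{3 \pi}{2})*e_{23}.
cos(\frac{3 \pi}{2}) = 0 and sin(\frac{3 \pi}{2}) = -1, so R^3 = e_{23}. The net rotation is 1*pi (after discarding 1 full turn, each of which contributes a factor -1 to the rotor); the rotor keeps the half-angle phase exactly.
Answer: e_{23}


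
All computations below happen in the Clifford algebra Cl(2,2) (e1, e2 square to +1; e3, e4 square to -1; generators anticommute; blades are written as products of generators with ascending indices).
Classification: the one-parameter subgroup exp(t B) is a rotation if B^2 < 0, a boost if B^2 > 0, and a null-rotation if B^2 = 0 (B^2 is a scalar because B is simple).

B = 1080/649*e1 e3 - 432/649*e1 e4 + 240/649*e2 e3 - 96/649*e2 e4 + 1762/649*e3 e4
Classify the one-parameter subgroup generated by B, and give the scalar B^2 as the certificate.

B^2 term by term: the squares give (1080/649)^2*(e1 e3)^2 + (-432/649)^2*(e1 e4)^2 + (240/649)^2*(e2 e3)^2 + (-96/649)^2*(e2 e4)^2 + (1762/649)^2*(e3 e4)^2 = 1166400/421201*(+1) + 186624/421201*(+1) + 57600/421201*(+1) + 9216/421201*(+1) + 3104644/421201*(-1) = -4 (each basis 2-blade squares to minus the product of its generators' squares); cross terms between blades sharing an index anticommute and cancel; the commuting (index-disjoint) pairs give grade-4 terms 2*c*c'*(blade product), which cancel blade by blade — e1 e2 e3 e4: 207360/421201 - 207360/421201 = 0 — confirming B is simple. So B^2 = -4.
Answer: rotation, certificate B^2 = -4. One invariant decides it: the square -4 survives every conjugation, and its sign is exactly the classification.


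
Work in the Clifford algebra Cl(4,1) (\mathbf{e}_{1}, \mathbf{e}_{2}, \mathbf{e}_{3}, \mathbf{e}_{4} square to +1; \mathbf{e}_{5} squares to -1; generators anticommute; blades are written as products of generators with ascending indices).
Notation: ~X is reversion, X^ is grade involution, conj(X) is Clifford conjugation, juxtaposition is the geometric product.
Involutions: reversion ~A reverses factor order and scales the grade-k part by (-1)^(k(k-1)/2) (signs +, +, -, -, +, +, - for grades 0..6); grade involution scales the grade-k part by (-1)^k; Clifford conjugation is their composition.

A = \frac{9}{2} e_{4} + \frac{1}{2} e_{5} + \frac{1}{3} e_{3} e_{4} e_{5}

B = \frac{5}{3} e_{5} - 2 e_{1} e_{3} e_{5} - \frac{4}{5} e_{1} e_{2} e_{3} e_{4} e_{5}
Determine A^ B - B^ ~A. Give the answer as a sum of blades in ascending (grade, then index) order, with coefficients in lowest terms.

first term: \frac{5}{6} + \frac{4}{15} e_{1} e_{2} - e_{1} e_{3} + \frac{2}{3} e_{1} e_{4} + \frac{5}{9} e_{3} e_{4} - \frac{15}{2} e_{4} e_{5} - \frac{2}{5} e_{1} e_{2} e_{3} e_{4} - \frac{18}{5} e_{1} e_{2} e_{3} e_{5} + 9 e_{1} e_{3} e_{4} e_{5}
second term: \frac{5}{6} - \frac{4}{15} e_{1} e_{2} - e_{1} e_{3} + \frac{2}{3} e_{1} e_{4} - \frac{5}{9} e_{3} e_{4} + \frac{15}{2} e_{4} e_{5} - \frac{2}{5} e_{1} e_{2} e_{3} e_{4} - \frac{18}{5} e_{1} e_{2} e_{3} e_{5} - 9 e_{1} e_{3} e_{4} e_{5}
Answer: \frac{8}{15} e_{1} e_{2} + \frac{10}{9} e_{3} e_{4} - 15 e_{4} e_{5} + 18 e_{1} e_{3} e_{4} e_{5}


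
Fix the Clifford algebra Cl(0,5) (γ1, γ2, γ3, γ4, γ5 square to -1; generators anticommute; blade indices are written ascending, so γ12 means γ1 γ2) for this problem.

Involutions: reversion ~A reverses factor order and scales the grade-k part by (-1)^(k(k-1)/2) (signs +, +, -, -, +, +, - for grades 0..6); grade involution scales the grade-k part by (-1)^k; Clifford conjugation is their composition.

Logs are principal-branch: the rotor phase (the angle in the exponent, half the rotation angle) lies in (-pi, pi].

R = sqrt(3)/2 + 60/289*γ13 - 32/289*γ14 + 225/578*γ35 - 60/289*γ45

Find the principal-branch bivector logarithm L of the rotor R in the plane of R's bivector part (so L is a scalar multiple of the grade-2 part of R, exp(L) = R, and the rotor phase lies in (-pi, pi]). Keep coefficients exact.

The scalar part of R is sqrt(3)/2, which fixes the principal-branch rotor phase; the unit plane is then the bivector part divided by the sine of that phase, and L is that plane scaled by the phase.
Concretely: cos(phase) = sqrt(3)/2 gives phase = ±pi/6, and since phase/sin(phase) is even the sign is immaterial: L = (phase/sin(phase)) * <R>_2 = (pi/3) * <R>_2.
Answer: 20*pi/289*γ13 - 32*pi/867*γ14 + 75*pi/578*γ35 - 20*pi/289*γ45


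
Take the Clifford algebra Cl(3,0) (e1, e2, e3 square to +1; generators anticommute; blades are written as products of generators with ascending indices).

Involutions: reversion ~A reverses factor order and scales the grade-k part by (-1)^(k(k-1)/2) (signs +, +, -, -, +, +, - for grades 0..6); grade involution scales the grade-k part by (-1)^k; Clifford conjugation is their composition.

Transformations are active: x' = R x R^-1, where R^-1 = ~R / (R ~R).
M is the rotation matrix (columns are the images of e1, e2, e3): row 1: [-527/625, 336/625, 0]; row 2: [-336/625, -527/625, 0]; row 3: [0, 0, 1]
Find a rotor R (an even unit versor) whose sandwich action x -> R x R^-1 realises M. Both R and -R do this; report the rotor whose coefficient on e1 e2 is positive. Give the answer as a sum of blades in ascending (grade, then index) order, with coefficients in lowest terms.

Method: write R = a + b12*e1 e2 + b13*e1 e3 + b23*e2 e3 with a^2 + b12^2 + b13^2 + b23^2 = 1 (so R^-1 = ~R). Expanding the columns R e_j ~R gives tr M = 4a^2 - 1 and, from the antisymmetric part, M21 - M12 = -4a*b12, M13 - M31 = 4a*b13, M32 - M23 = -4a*b23.
Here tr M = -429/625, so a^2 = (1 + tr M)/4 = 49/625 and a = ±7/25. Taking a = 7/25: M21 - M12 = -672/625, M13 - M31 = 0, M32 - M23 = 0, giving b12 = 24/25, b13 = 0, b23 = 0, i.e. R = 7/25 + 24/25*e1 e2.
Its e1 e2 coefficient is already positive.
Answer: 7/25 + 24/25*e1 e2. Key observation: the double cover Spin(3) -> SO(3) sends R and -R to the same matrix (trace -429/625 here), so the stated sign of the e1 e2 coefficient is what selects one sheet.


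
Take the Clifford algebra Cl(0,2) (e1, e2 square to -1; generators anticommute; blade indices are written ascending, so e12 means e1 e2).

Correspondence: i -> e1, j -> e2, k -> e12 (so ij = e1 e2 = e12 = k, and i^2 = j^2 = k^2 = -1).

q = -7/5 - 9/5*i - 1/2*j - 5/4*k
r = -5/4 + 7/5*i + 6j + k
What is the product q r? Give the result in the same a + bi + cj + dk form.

In blades: q = -7/5 - 9/5*e1 - 1/2*e2 - 5/4*e12, r = -5/4 + 7/5*e1 + 6*e2 + e12.
Distribute q over r term by term (generator squares from the signature, products reordered to ascending indices): (-7/5)*r = 7/4 - 49/25*e1 - 42/5*e2 - 7/5*e12; (-9/5*e1)*r = 63/25 + 9/4*e1 + 9/5*e2 - 54/5*e12; (-1/2*e2)*r = 3 - 1/2*e1 + 5/8*e2 + 7/10*e12; (-5/4*e12)*r = 5/4 + 15/2*e1 - 7/4*e2 + 25/16*e12.
Sum: 213/25 + 729/100*e1 - 309/40*e2 - 159/16*e12; translating back through the correspondence:
Answer: 213/25 + 729/100*i - 309/40*j - 159/16*k


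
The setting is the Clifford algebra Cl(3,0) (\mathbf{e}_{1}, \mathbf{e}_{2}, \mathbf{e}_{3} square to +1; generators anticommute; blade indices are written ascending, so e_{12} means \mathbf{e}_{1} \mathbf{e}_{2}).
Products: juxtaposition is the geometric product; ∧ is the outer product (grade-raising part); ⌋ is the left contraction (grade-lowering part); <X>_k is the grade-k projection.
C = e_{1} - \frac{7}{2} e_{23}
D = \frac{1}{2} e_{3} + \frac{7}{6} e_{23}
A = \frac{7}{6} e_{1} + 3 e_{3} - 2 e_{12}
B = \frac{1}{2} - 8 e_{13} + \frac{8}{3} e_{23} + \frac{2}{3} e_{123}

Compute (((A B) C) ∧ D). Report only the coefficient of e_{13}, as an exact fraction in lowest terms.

step 1: \frac{295}{12} e_{1} - 8 e_{2} - \frac{13}{2} e_{3} + e_{12} - \frac{16}{3} e_{13} - \frac{137}{9} e_{23} + \frac{28}{9} e_{123}
step 2: -\frac{1033}{36} + \frac{98}{9} e_{1} - \frac{95}{4} e_{2} + \frac{100}{3} e_{3} - \frac{32}{3} e_{12} + 3 e_{13} + \frac{28}{9} e_{23} - \frac{7291}{72} e_{123}
step 3: -\frac{1033}{72} e_{3} + \frac{49}{9} e_{13} - \frac{2449}{54} e_{23} + \frac{199}{27} e_{123}
Answer: \frac{49}{9}


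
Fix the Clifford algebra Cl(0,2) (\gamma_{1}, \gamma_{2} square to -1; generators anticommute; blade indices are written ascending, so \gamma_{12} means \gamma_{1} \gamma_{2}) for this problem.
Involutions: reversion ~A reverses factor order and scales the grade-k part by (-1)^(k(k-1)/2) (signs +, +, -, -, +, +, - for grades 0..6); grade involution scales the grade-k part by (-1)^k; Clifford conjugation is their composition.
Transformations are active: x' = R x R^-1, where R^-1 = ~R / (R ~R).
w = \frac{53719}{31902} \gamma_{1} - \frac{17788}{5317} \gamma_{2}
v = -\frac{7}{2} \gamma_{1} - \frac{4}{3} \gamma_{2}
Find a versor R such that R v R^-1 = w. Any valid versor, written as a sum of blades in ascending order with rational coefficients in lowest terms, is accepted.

Why this works: both vectors square to -\frac{505}{36}, so q(v) = q(w) and R = v + w = -\frac{28969}{15951} \gamma_{1} - \frac{74632}{15951} \gamma_{2} carries v to w — its own direction survives, the complement (v - w)/2 flips.
Answer: -\frac{28969}{15951} \gamma_{1} - \frac{74632}{15951} \gamma_{2}


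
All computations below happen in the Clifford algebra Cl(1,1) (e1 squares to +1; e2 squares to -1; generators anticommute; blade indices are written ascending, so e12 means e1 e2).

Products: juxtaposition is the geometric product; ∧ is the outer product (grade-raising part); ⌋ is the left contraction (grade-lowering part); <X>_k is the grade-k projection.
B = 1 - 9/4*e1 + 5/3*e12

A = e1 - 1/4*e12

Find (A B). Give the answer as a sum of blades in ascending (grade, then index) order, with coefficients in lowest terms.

step 1: -8/3 + e1 + 53/48*e2 - 1/4*e12
Answer: -8/3 + e1 + 53/48*e2 - 1/4*e12


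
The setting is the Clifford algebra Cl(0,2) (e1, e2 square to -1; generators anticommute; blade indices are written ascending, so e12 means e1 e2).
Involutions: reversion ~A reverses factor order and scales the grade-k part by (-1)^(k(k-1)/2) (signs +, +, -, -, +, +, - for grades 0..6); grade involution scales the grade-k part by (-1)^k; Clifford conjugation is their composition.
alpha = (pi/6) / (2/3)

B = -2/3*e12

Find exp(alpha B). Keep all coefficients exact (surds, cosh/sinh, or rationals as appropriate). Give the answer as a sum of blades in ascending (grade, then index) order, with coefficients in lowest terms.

B^2 = (-2/3)^2*(e12)^2 = 4/9*(-1) = -4/9 (a basis 2-blade squares to minus the product of its generators' squares).
B^2 = -4/9 — a negative square means the series sums to a rotation: l = 2/3, alpha*l = pi/6, so exp(alpha B) = cos(pi/6) + (sin(pi/6)/(2/3))*B = sqrt(3)/2 + (3/4)*B.
Answer: sqrt(3)/2 - 1/2*e12


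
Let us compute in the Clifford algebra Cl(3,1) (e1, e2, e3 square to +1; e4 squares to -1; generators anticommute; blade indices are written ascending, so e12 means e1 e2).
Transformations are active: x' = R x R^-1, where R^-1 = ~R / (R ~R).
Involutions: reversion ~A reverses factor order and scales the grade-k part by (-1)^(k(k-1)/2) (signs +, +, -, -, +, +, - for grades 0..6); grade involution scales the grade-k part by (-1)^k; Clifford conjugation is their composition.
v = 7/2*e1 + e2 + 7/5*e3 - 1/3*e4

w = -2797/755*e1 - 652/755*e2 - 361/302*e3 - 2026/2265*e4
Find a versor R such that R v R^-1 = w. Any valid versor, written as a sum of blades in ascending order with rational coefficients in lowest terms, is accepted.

Construction: equal norms (both 13589/900) license R = v + w = -309/1510*e1 + 103/755*e2 + 309/1510*e3 - 927/755*e4 — nothing changes along that direction, while (v - w)/2 changes sign, so v maps onto w.
Answer: -309/1510*e1 + 103/755*e2 + 309/1510*e3 - 927/755*e4


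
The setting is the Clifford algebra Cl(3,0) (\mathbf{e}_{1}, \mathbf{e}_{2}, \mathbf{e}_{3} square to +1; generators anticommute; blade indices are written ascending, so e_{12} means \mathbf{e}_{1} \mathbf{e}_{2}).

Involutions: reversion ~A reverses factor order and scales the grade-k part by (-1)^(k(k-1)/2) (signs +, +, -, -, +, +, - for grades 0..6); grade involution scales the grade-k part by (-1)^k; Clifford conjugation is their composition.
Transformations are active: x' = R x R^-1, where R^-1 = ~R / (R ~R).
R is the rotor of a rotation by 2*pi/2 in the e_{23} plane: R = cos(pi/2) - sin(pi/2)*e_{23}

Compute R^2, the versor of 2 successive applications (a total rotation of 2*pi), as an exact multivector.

The rotor phase is half the rotation angle and phases add under composition, so 2 steps in the e_{23} plane accumulate phase 2*(pi/2) = \pi: R^2 = cos(\pi) - sin(\pi)*e_{23}.
cos(\pi) = -1 and sin(\pi) = 0, so R^2 = -1. The total rotation 2*pi is 1 full turn, so every vector returns to itself, yet the rotor is -1, on the OTHER sheet of the double cover (an odd number of 2*pi turns).
Answer: -1


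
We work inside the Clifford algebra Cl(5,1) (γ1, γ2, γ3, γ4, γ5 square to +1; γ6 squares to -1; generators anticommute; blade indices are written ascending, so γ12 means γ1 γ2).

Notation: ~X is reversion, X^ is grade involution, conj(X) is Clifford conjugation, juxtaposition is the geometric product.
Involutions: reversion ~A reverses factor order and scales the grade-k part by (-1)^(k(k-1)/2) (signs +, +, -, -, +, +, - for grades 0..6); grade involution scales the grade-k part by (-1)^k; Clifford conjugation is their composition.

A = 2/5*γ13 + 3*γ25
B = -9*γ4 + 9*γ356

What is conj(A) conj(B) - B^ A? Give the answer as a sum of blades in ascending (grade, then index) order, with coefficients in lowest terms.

first term: -18/5*γ134 - 18/5*γ156 + 27*γ236 + 27*γ245
second term: 18/5*γ134 + 18/5*γ156 - 27*γ236 - 27*γ245
Answer: -36/5*γ134 - 36/5*γ156 + 54*γ236 + 54*γ245


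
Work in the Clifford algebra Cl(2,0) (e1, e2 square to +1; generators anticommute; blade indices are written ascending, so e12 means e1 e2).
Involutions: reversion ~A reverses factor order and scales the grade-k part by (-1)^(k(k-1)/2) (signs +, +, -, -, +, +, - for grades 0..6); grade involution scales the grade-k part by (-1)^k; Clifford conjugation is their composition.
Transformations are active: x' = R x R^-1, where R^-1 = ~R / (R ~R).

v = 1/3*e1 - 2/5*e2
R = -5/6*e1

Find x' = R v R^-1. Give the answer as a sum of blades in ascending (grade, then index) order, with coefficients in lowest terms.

~R = -5/6*e1, and R ~R = 25/36, so R^-1 = ~R / (25/36).
R v = -5/18 + 1/3*e12
Answer: 1/3*e1 + 2/5*e2


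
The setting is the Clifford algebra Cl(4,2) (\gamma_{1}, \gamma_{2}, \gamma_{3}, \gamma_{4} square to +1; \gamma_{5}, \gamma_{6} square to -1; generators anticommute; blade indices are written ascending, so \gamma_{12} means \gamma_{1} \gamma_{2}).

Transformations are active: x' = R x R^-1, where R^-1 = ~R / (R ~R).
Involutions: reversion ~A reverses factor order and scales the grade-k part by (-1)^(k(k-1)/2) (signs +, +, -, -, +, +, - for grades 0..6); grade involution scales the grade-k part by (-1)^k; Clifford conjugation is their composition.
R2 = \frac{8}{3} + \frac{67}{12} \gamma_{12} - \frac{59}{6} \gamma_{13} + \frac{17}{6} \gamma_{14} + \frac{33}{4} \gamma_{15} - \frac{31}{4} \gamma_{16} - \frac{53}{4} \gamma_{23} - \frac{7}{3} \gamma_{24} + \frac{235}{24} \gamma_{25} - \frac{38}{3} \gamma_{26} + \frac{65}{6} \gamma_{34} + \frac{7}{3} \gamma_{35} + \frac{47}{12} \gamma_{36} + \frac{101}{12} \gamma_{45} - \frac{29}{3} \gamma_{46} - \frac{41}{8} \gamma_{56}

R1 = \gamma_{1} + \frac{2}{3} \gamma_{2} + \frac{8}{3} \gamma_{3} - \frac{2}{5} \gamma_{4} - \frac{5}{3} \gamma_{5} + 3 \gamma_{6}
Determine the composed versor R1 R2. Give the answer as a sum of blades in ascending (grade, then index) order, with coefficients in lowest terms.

Distribute over the terms of R1 (each basis-blade product reordered to ascending indices, repeated generators contracted through their squares):
(\gamma_{1}) R2 = \frac{8}{3} \gamma_{1} + \frac{67}{12} \gamma_{2} - \frac{59}{6} \gamma_{3} + \frac{17}{6} \gamma_{4} + \frac{33}{4} \gamma_{5} - \frac{31}{4} \gamma_{6} - \frac{53}{4} \gamma_{123} - \frac{7}{3} \gamma_{124} + \frac{235}{24} \gamma_{125} - \frac{38}{3} \gamma_{126} + \frac{65}{6} \gamma_{134} + \frac{7}{3} \gamma_{135} + \frac{47}{12} \gamma_{136} + \frac{101}{12} \gamma_{145} - \frac{29}{3} \gamma_{146} - \frac{41}{8} \gamma_{156}
(\frac{2}{3} \gamma_{2}) R2 = -\frac{67}{18} \gamma_{1} + \frac{16}{9} \gamma_{2} - \frac{53}{6} \gamma_{3} - \frac{14}{9} \gamma_{4} + \frac{235}{36} \gamma_{5} - \frac{76}{9} \gamma_{6} + \frac{59}{9} \gamma_{123} - \frac{17}{9} \gamma_{124} - \frac{11}{2} \gamma_{125} + \frac{31}{6} \gamma_{126} + \frac{65}{9} \gamma_{234} + \frac{14}{9} \gamma_{235} + \frac{47}{18} \gamma_{236} + \frac{101}{18} \gamma_{245} - \frac{58}{9} \gamma_{246} - \frac{41}{12} \gamma_{256}
(\frac{8}{3} \gamma_{3}) R2 = \frac{236}{9} \gamma_{1} + \frac{106}{3} \gamma_{2} + \frac{64}{9} \gamma_{3} + \frac{260}{9} \gamma_{4} + \frac{56}{9} \gamma_{5} + \frac{94}{9} \gamma_{6} + \frac{134}{9} \gamma_{123} - \frac{68}{9} \gamma_{134} - 22 \gamma_{135} + \frac{62}{3} \gamma_{136} + \frac{56}{9} \gamma_{234} - \frac{235}{9} \gamma_{235} + \frac{304}{9} \gamma_{236} + \frac{202}{9} \gamma_{345} - \frac{232}{9} \gamma_{346} - \frac{41}{3} \gamma_{356}
(-\frac{2}{5} \gamma_{4}) R2 = \frac{17}{15} \gamma_{1} - \frac{14}{15} \gamma_{2} + \frac{13}{3} \gamma_{3} - \frac{16}{15} \gamma_{4} - \frac{101}{30} \gamma_{5} + \frac{58}{15} \gamma_{6} - \frac{67}{30} \gamma_{124} + \frac{59}{15} \gamma_{134} + \frac{33}{10} \gamma_{145} - \frac{31}{10} \gamma_{146} + \frac{53}{10} \gamma_{234} + \frac{47}{12} \gamma_{245} - \frac{76}{15} \gamma_{246} + \frac{14}{15} \gamma_{345} + \frac{47}{30} \gamma_{346} + \frac{41}{20} \gamma_{456}
(-\frac{5}{3} \gamma_{5}) R2 = -\frac{55}{4} \gamma_{1} - \frac{1175}{72} \gamma_{2} - \frac{35}{9} \gamma_{3} - \frac{505}{36} \gamma_{4} - \frac{40}{9} \gamma_{5} - \frac{205}{24} \gamma_{6} - \frac{335}{36} \gamma_{125} + \frac{295}{18} \gamma_{135} - \frac{85}{18} \gamma_{145} - \frac{155}{12} \gamma_{156} + \frac{265}{12} \gamma_{235} + \frac{35}{9} \gamma_{245} - \frac{190}{9} \gamma_{256} - \frac{325}{18} \gamma_{345} + \frac{235}{36} \gamma_{356} - \frac{145}{9} \gamma_{456}
(3 \gamma_{6}) R2 = -\frac{93}{4} \gamma_{1} - 38 \gamma_{2} + \frac{47}{4} \gamma_{3} - 29 \gamma_{4} - \frac{123}{8} \gamma_{5} + 8 \gamma_{6} + \frac{67}{4} \gamma_{126} - \frac{59}{2} \gamma_{136} + \frac{17}{2} \gamma_{146} + \frac{99}{4} \gamma_{156} - \frac{159}{4} \gamma_{236} - 7 \gamma_{246} + \frac{235}{8} \gamma_{256} + \frac{65}{2} \gamma_{346} + 7 \gamma_{356} + \frac{101}{4} \gamma_{456}
Summing the partial products and collecting blades:
Answer: -\frac{107}{10} \gamma_{1} - \frac{1507}{120} \gamma_{2} + \frac{23}{36} \gamma_{3} - \frac{2507}{180} \gamma_{4} - \frac{787}{360} \gamma_{5} - \frac{97}{40} \gamma_{6} + \frac{295}{36} \gamma_{123} - \frac{581}{90} \gamma_{124} - \frac{361}{72} \gamma_{125} + \frac{37}{4} \gamma_{126} + \frac{649}{90} \gamma_{134} - \frac{59}{18} \gamma_{135} - \frac{59}{12} \gamma_{136} + \frac{1259}{180} \gamma_{145} - \frac{64}{15} \gamma_{146} + \frac{161}{24} \gamma_{156} + \frac{1687}{90} \gamma_{234} - \frac{89}{36} \gamma_{235} - \frac{121}{36} \gamma_{236} + \frac{161}{12} \gamma_{245} - \frac{833}{45} \gamma_{246} + \frac{349}{72} \gamma_{256} + \frac{479}{90} \gamma_{345} + \frac{373}{45} \gamma_{346} - \frac{5}{36} \gamma_{356} + \frac{1007}{90} \gamma_{456}
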